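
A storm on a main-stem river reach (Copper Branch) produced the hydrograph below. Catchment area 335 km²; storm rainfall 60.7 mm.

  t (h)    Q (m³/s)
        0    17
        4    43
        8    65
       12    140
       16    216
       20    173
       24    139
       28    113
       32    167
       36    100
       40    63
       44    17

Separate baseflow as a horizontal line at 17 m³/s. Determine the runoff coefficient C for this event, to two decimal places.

ΣQ_DR = 1049 m³/s; V = ΣQ_DR·Δt = 1.511 × 10^7 m³.
Runoff depth d = V / A = 45.09 mm.
C = d / P = 45.09 / 60.7 = 0.74.

C ≈ 0.74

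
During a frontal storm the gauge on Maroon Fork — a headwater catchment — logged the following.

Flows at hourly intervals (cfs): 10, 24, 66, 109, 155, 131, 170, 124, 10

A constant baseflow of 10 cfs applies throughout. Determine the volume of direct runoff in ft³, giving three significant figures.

V ≈ 2.55 × 10^6 ft³

Direct-runoff ordinates (Q − Q_b): 0.0, 14.0, 56.0, 99.0, 145.0, 121.0, 160.0, 114.0, 0.0 cfs.
ΣQ_DR = 709.0 cfs.
With Δt = 1 h = 3600 s, V = ΣQ_DR · Δt = 709.0 × 3600 = 2.55 × 10^6 ft³.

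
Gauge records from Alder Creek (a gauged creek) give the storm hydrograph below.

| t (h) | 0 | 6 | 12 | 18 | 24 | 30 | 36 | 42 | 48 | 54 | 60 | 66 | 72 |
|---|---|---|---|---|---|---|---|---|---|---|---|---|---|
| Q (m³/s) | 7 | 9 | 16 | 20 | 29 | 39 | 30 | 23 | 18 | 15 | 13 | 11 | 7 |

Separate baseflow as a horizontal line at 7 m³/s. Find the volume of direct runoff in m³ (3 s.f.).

Direct-runoff ordinates (Q − Q_b): 0.0, 2.0, 9.0, 13.0, 22.0, 32.0, 23.0, 16.0, 11.0, 8.0, 6.0, 4.0, 0.0 m³/s.
ΣQ_DR = 146.0 m³/s.
With Δt = 6 h = 21600 s, V = ΣQ_DR · Δt = 146.0 × 21600 = 3.15 × 10^6 m³.

V ≈ 3.15 × 10^6 m³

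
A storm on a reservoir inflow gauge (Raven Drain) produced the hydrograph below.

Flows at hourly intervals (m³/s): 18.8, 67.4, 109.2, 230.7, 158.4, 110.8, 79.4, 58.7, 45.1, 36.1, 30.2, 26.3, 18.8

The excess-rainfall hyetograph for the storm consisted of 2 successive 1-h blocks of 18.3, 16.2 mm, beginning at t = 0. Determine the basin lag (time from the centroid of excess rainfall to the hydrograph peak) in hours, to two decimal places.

t_L ≈ 2.03 h

Centroid of excess rainfall: t_c = Σ P_i·t̄_i / ΣP_i = 0.9696 h (block centres at 0.5, 1.5 h).
Hydrograph peak occurs at t = 3 h, so basin lag t_L = 3 − 0.9696 = 2.03 h.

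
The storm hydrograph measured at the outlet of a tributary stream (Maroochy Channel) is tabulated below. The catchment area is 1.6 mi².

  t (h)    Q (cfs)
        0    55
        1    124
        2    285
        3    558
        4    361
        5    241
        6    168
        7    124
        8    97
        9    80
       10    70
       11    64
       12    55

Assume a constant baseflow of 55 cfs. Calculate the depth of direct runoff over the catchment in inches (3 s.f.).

Direct runoff: 0.0, 69.0, 230.0, 503.0, 306.0, 186.0, 113.0, 69.0, 42.0, 25.0, 15.0, 9.0, 0.0 cfs; ΣQ_DR = 1567 cfs.
V = ΣQ_DR · Δt = 1567 × 3600 s = 5.641 × 10^6 ft³.
Over A = 1.6 mi², depth = V / A = 1.52 in.

d ≈ 1.52 in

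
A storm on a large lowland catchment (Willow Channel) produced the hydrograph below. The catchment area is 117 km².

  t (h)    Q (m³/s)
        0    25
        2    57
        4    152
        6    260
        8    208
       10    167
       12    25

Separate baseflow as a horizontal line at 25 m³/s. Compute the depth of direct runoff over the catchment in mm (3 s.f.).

d ≈ 44.2 mm

Direct runoff: 0.0, 32.0, 127.0, 235.0, 183.0, 142.0, 0.0 m³/s; ΣQ_DR = 719.0 m³/s.
V = ΣQ_DR · Δt = 719.0 × 7200 s = 5.177 × 10^6 m³.
Over A = 117 km², depth = V / A = 44.2 mm.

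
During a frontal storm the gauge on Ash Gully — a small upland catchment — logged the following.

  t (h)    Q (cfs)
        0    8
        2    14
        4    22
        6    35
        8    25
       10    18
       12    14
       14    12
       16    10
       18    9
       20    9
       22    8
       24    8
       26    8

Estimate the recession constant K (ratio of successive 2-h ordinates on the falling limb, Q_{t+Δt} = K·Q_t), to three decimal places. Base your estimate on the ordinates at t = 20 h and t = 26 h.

Using the recession-limb readings at t = 20 h and t = 26 h: Q falls from 9 to 8 cfs over 3 intervals.
K = (Q₂/Q₁)^(1/3) = (8/9)^(1/3) = 0.961.

K ≈ 0.961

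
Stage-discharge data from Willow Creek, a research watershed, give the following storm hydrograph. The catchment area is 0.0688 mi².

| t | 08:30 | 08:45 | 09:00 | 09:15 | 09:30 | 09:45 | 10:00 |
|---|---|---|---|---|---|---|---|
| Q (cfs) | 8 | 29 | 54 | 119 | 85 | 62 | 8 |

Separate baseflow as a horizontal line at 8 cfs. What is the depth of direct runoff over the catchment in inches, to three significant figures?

d ≈ 1.74 in

Direct runoff: 0.0, 21.0, 46.0, 111.0, 77.0, 54.0, 0.0 cfs; ΣQ_DR = 309.0 cfs.
V = ΣQ_DR · Δt = 309.0 × 900 s = 2.781 × 10^5 ft³.
Over A = 0.0688 mi², depth = V / A = 1.74 in.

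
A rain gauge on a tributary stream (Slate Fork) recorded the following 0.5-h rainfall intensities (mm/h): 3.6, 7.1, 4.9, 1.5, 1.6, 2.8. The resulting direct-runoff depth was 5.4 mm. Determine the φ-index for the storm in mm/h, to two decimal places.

Only the 4 blocks with intensity above φ contribute runoff: 3.6, 7.1, 4.9, 2.8 mm/h.
Σ(I−φ)·Δt = d  ⇒  (3.6+7.1+4.9+2.8 − 4φ)·0.5 = 5.4
φ = (18.40 − 5.4/0.5) / 4 = 1.90 mm/h.

φ ≈ 1.90 mm/h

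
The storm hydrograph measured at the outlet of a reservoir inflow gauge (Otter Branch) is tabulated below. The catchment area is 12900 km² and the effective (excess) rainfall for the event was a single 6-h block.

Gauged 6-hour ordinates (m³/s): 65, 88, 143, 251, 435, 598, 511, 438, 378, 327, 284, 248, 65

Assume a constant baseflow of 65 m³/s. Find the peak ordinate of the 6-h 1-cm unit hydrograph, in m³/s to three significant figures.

Direct runoff: 0.0, 23.0, 78.0, 186.0, 370.0, 533.0, 446.0, 373.0, 313.0, 262.0, 219.0, 183.0, 0.0 m³/s; ΣQ_DR = 2986 m³/s, peak = 533.0 m³/s.
Runoff depth d = ΣQ_DR·Δt / A = 2986 × 21600 / (12900 km²) = 5.000 mm.
The 1-cm UH is the DRH scaled by (10 mm)/d, so U_p = 533.0 × 10/5.000 = 1070 m³/s.

U_p ≈ 1070 m³/s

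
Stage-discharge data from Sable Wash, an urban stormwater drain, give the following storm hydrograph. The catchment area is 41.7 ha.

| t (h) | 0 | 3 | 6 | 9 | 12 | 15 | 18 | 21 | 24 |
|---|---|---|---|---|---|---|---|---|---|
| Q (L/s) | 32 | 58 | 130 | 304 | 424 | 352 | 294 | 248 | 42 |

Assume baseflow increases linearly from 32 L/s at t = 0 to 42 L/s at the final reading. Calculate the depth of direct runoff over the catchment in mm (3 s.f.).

d ≈ 40.2 mm

Direct runoff: 0.00, 24.75, 95.50, 268.25, 387.00, 313.75, 254.50, 207.25, 0.00 L/s; ΣQ_DR = 1551 L/s.
V = ΣQ_DR · Δt = 1551 × 10800 s = 1.675 × 10^7 L.
Over A = 41.7 ha, depth = V / A = 40.2 mm.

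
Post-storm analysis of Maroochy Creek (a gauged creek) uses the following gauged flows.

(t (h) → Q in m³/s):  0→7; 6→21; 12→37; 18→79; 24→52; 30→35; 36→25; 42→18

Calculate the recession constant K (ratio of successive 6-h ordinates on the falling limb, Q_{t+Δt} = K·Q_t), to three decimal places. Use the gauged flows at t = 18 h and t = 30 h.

K ≈ 0.666

Using the recession-limb readings at t = 18 h and t = 30 h: Q falls from 79 to 35 m³/s over 2 intervals.
K = (Q₂/Q₁)^(1/2) = (35/79)^(1/2) = 0.666.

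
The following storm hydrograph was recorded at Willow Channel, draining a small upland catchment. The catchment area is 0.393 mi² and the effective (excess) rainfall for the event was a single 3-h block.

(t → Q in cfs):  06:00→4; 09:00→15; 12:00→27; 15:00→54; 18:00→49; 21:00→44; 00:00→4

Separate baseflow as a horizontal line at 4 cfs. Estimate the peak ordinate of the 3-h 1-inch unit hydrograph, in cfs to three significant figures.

Direct runoff: 0.0, 11.0, 23.0, 50.0, 45.0, 40.0, 0.0 cfs; ΣQ_DR = 169.0 cfs, peak = 50.0 cfs.
Runoff depth d = ΣQ_DR·Δt / A = 169.0 × 10800 / (0.393 mi²) = 1.999 in.
The 1-inch UH is the DRH scaled by (1 in)/d, so U_p = 50.0 × 1/1.999 = 25.0 cfs.

U_p ≈ 25.0 cfs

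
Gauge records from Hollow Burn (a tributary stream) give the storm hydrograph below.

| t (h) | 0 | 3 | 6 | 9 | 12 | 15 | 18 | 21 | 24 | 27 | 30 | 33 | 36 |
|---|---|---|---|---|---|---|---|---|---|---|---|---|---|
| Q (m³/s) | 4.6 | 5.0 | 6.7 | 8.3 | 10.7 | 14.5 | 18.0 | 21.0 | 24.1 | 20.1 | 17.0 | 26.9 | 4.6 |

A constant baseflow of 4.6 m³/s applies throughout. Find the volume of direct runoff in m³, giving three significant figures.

Direct-runoff ordinates (Q − Q_b): 0.0, 0.4, 2.1, 3.7, 6.1, 9.9, 13.4, 16.4, 19.5, 15.5, 12.4, 22.3, 0.0 m³/s.
ΣQ_DR = 121.7 m³/s.
With Δt = 3 h = 10800 s, V = ΣQ_DR · Δt = 121.7 × 10800 = 1.31 × 10^6 m³.

V ≈ 1.31 × 10^6 m³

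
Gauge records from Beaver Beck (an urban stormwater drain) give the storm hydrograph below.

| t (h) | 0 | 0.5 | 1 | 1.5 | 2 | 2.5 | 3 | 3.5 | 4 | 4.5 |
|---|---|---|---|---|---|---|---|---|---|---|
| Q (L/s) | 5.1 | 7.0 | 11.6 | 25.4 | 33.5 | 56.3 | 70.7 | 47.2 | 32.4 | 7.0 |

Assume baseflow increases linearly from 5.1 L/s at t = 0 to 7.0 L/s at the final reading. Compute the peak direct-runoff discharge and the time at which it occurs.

Q_p = 64.33 L/s at t = 3 h

Subtracting baseflow gives direct-runoff ordinates: 0.00, 1.69, 6.08, 19.67, 27.56, 50.14, 64.33, 40.62, 25.61, 0.00 L/s.
The maximum is 64.33 L/s, occurring at the reading for t = 3 h.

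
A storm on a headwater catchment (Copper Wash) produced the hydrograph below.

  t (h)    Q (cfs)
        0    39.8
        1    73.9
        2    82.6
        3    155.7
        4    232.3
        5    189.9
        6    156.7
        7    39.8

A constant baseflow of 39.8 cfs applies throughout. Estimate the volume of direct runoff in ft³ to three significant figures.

V ≈ 2.35 × 10^6 ft³

Direct-runoff ordinates (Q − Q_b): 0.0, 34.1, 42.8, 115.9, 192.5, 150.1, 116.9, 0.0 cfs.
ΣQ_DR = 652.3 cfs.
With Δt = 1 h = 3600 s, V = ΣQ_DR · Δt = 652.3 × 3600 = 2.35 × 10^6 ft³.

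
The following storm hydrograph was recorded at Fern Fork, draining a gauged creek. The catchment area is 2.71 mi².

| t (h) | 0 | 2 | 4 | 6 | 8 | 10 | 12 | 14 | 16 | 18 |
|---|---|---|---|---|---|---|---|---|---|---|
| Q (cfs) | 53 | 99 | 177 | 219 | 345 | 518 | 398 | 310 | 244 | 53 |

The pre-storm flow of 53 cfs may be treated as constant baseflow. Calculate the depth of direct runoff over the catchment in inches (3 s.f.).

d ≈ 2.16 in

Direct runoff: 0.0, 46.0, 124.0, 166.0, 292.0, 465.0, 345.0, 257.0, 191.0, 0.0 cfs; ΣQ_DR = 1886 cfs.
V = ΣQ_DR · Δt = 1886 × 7200 s = 1.358 × 10^7 ft³.
Over A = 2.71 mi², depth = V / A = 2.16 in.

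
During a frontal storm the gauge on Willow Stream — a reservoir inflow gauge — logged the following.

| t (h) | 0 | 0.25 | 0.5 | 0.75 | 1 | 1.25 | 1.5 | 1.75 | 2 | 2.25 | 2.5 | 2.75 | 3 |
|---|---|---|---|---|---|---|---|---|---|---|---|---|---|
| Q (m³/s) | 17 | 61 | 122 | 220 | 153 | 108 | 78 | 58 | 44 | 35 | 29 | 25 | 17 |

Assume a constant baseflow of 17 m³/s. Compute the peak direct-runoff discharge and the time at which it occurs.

Subtracting baseflow gives direct-runoff ordinates: 0.0, 44.0, 105.0, 203.0, 136.0, 91.0, 61.0, 41.0, 27.0, 18.0, 12.0, 8.0, 0.0 m³/s.
The maximum is 203.0 m³/s, occurring at the reading for t = 0.75 h.

Q_p = 203.0 m³/s at t = 0.75 h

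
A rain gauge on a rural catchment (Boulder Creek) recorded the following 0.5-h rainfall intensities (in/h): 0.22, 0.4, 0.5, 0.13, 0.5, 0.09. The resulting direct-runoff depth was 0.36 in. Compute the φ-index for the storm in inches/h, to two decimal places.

Only the 3 blocks with intensity above φ contribute runoff: 0.4, 0.5, 0.5 in/h.
Σ(I−φ)·Δt = d  ⇒  (0.4+0.5+0.5 − 3φ)·0.5 = 0.36
φ = (1.400 − 0.36/0.5) / 3 = 0.23 in/h.

φ ≈ 0.23 in/h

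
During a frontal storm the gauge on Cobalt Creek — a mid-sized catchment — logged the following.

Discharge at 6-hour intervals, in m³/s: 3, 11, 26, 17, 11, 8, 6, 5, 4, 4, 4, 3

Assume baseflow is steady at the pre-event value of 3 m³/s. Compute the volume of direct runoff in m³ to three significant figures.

Direct-runoff ordinates (Q − Q_b): 0.0, 8.0, 23.0, 14.0, 8.0, 5.0, 3.0, 2.0, 1.0, 1.0, 1.0, 0.0 m³/s.
ΣQ_DR = 66.00 m³/s.
With Δt = 6 h = 21600 s, V = ΣQ_DR · Δt = 66.00 × 21600 = 1.43 × 10^6 m³.

V ≈ 1.43 × 10^6 m³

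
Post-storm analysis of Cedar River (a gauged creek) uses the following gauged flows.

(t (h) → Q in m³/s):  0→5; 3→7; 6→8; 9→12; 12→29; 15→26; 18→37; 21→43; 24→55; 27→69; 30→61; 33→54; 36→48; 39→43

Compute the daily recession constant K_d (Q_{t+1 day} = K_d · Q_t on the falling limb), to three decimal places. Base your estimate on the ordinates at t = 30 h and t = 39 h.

K_d ≈ 0.394

Between t = 30 h and t = 39 h the flow falls from 61 to 43 m³/s over 3×3 h = 9 h.
Per-interval ratio K = (43/61)^(1/3) = 0.8900; K_d = K^(24/3) = 0.394.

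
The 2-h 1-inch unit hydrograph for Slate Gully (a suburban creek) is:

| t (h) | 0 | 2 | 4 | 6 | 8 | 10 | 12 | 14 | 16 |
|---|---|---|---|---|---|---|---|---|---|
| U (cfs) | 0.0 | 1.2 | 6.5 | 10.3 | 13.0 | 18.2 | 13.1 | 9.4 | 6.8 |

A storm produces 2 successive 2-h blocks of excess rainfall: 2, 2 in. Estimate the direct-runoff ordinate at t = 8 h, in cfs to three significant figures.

By discrete convolution, Q_j = Σ (P_i / 1 in) · U_{j−i}.
At t = 8 h (j=4): Q = (2/1)·13.0 + (2/1)·10.3 = 46.6 cfs.

Q ≈ 46.6 cfs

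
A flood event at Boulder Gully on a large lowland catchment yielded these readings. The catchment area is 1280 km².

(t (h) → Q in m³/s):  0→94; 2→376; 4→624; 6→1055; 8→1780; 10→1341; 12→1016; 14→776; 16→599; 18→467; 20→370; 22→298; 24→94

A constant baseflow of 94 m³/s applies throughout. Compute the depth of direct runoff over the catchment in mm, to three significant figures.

d ≈ 43.1 mm

Direct runoff: 0.0, 282.0, 530.0, 961.0, 1686.0, 1247.0, 922.0, 682.0, 505.0, 373.0, 276.0, 204.0, 0.0 m³/s; ΣQ_DR = 7668 m³/s.
V = ΣQ_DR · Δt = 7668 × 7200 s = 5.521 × 10^7 m³.
Over A = 1280 km², depth = V / A = 43.1 mm.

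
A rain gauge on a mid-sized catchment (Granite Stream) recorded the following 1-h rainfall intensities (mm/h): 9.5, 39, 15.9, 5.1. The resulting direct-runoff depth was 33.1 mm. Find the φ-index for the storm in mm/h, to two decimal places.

φ ≈ 10.90 mm/h

Only the 2 blocks with intensity above φ contribute runoff: 39, 15.9 mm/h.
Σ(I−φ)·Δt = d  ⇒  (39+15.9 − 2φ)·1 = 33.1
φ = (54.90 − 33.1/1) / 2 = 10.90 mm/h.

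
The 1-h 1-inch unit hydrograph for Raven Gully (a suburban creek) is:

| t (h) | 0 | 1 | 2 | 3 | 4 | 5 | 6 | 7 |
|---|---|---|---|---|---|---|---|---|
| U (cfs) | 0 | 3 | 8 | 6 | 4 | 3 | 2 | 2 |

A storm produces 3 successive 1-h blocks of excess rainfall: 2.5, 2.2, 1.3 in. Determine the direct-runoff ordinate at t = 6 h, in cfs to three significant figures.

Q ≈ 16.8 cfs

By discrete convolution, Q_j = Σ (P_i / 1 in) · U_{j−i}.
At t = 6 h (j=6): Q = (2.5/1)·2 + (2.2/1)·3 + (1.3/1)·4 = 16.8 cfs.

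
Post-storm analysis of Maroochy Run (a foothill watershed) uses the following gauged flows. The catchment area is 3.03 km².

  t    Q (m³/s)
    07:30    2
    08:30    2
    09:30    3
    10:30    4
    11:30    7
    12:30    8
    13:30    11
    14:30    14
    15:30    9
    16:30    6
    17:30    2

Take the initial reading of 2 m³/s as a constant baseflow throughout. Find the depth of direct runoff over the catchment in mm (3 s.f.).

d ≈ 54.7 mm

Direct runoff: 0.0, 0.0, 1.0, 2.0, 5.0, 6.0, 9.0, 12.0, 7.0, 4.0, 0.0 m³/s; ΣQ_DR = 46.00 m³/s.
V = ΣQ_DR · Δt = 46.00 × 3600 s = 1.656 × 10^5 m³.
Over A = 3.03 km², depth = V / A = 54.7 mm.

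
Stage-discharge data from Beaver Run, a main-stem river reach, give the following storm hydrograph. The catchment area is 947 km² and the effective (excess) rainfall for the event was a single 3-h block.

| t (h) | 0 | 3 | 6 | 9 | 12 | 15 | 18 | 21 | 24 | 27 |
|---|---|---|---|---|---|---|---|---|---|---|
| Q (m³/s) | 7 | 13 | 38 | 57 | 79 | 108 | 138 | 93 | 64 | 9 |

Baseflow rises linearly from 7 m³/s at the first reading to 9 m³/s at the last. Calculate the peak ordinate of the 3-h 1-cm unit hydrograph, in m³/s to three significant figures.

U_p ≈ 216 m³/s

Direct runoff: 0.00, 5.78, 30.56, 49.33, 71.11, 99.89, 129.67, 84.44, 55.22, 0.00 m³/s; ΣQ_DR = 526.0 m³/s, peak = 129.67 m³/s.
Runoff depth d = ΣQ_DR·Δt / A = 526.0 × 10800 / (947 km²) = 5.999 mm.
The 1-cm UH is the DRH scaled by (10 mm)/d, so U_p = 129.67 × 10/5.999 = 216 m³/s.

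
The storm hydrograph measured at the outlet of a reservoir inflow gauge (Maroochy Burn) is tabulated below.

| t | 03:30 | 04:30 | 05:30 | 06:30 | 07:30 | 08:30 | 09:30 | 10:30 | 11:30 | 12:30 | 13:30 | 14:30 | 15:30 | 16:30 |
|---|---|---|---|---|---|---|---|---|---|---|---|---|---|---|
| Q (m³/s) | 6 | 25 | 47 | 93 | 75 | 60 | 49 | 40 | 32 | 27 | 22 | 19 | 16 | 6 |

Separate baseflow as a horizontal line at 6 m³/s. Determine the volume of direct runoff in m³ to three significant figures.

V ≈ 1.56 × 10^6 m³

Direct-runoff ordinates (Q − Q_b): 0.0, 19.0, 41.0, 87.0, 69.0, 54.0, 43.0, 34.0, 26.0, 21.0, 16.0, 13.0, 10.0, 0.0 m³/s.
ΣQ_DR = 433.0 m³/s.
With Δt = 1 h = 3600 s, V = ΣQ_DR · Δt = 433.0 × 3600 = 1.56 × 10^6 m³.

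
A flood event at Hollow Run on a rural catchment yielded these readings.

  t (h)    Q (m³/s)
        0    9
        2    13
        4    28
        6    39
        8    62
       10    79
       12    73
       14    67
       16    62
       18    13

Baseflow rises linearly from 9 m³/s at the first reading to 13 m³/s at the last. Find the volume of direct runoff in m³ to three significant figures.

V ≈ 2.41 × 10^6 m³

Direct-runoff ordinates (Q − Q_b): 0.00, 3.56, 18.11, 28.67, 51.22, 67.78, 61.33, 54.89, 49.44, 0.00 m³/s.
ΣQ_DR = 335.0 m³/s.
With Δt = 2 h = 7200 s, V = ΣQ_DR · Δt = 335.0 × 7200 = 2.41 × 10^6 m³.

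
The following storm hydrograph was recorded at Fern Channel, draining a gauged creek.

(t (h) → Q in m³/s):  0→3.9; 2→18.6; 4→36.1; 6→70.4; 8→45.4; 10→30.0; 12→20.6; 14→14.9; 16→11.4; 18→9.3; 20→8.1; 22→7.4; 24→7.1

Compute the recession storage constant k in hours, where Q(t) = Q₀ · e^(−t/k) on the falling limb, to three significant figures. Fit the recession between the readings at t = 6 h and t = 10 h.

On the falling limb, Q drops from 70.4 to 30.0 m³/s between t = 6 h and t = 10 h (Δt = 4 h).
k = −Δt / ln(Q₂/Q₁) = −4 / ln(30.0/70.4) = 4.69 h.

k ≈ 4.69 h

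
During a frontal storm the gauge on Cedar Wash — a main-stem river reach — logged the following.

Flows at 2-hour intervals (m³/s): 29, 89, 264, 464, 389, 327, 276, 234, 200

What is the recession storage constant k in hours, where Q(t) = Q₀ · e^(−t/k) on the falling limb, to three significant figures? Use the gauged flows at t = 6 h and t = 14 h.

On the falling limb, Q drops from 464 to 234 m³/s between t = 6 h and t = 14 h (Δt = 8 h).
k = −Δt / ln(Q₂/Q₁) = −8 / ln(234/464) = 11.7 h.

k ≈ 11.7 h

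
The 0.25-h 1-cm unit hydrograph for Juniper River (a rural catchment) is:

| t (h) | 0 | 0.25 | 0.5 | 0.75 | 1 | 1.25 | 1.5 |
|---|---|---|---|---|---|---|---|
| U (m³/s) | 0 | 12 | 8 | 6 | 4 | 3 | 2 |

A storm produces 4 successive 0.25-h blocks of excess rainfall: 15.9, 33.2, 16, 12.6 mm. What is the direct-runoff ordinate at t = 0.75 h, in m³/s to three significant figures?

Q ≈ 55.3 m³/s

By discrete convolution, Q_j = Σ (P_i / 10 mm) · U_{j−i}.
At t = 0.75 h (j=3): Q = (15.9/10)·6 + (33.2/10)·8 + (16/10)·12 + (12.6/10)·0 = 55.3 m³/s.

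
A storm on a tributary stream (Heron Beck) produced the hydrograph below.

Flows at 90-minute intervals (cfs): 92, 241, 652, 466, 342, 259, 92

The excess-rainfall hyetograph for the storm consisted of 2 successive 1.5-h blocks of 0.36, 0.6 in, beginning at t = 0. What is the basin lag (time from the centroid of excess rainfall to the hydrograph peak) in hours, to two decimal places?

t_L ≈ 1.31 h

Centroid of excess rainfall: t_c = Σ P_i·t̄_i / ΣP_i = 1.6875 h (block centres at 0.75, 2.25 h).
Hydrograph peak occurs at t = 3 h, so basin lag t_L = 3 − 1.6875 = 1.31 h.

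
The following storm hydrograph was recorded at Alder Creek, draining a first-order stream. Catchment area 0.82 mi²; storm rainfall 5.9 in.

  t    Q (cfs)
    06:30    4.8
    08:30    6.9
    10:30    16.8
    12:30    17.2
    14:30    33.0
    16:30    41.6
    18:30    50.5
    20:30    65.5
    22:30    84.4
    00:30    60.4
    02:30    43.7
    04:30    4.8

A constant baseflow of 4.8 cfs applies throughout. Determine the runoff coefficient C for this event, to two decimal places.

ΣQ_DR = 372.0 cfs; V = ΣQ_DR·Δt = 2.678 × 10^6 ft³.
Runoff depth d = V / A = 1.406 in.
C = d / P = 1.406 / 5.9 = 0.24.

C ≈ 0.24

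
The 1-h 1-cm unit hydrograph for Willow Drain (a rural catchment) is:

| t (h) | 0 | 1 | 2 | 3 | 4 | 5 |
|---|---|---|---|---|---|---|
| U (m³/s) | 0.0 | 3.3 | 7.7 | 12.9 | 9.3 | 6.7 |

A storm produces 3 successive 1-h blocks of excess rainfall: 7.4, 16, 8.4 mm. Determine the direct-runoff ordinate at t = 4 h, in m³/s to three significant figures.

By discrete convolution, Q_j = Σ (P_i / 10 mm) · U_{j−i}.
At t = 4 h (j=4): Q = (7.4/10)·9.3 + (16/10)·12.9 + (8.4/10)·7.7 = 34.0 m³/s.

Q ≈ 34.0 m³/s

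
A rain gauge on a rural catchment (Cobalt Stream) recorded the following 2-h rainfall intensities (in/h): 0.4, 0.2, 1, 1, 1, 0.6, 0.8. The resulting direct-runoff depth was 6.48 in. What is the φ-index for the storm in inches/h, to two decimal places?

Only the 6 blocks with intensity above φ contribute runoff: 0.4, 1, 1, 1, 0.6, 0.8 in/h.
Σ(I−φ)·Δt = d  ⇒  (0.4+1+1+1+0.6+0.8 − 6φ)·2 = 6.48
φ = (4.800 − 6.48/2) / 6 = 0.26 in/h.

φ ≈ 0.26 in/h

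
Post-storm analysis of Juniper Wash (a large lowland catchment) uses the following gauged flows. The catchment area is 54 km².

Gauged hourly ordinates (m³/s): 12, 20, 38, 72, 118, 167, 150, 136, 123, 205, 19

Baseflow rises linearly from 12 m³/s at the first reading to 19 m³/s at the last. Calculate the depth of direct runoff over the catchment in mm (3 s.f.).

d ≈ 59.3 mm

Direct runoff: 0.00, 7.30, 24.60, 57.90, 103.20, 151.50, 133.80, 119.10, 105.40, 186.70, 0.00 m³/s; ΣQ_DR = 889.5 m³/s.
V = ΣQ_DR · Δt = 889.5 × 3600 s = 3.202 × 10^6 m³.
Over A = 54 km², depth = V / A = 59.3 mm.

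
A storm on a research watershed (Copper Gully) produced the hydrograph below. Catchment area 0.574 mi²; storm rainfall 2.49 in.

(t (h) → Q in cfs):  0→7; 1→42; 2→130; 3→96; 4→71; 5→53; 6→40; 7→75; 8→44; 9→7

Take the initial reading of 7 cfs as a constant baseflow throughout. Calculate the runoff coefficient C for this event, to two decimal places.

C ≈ 0.54

ΣQ_DR = 495.0 cfs; V = ΣQ_DR·Δt = 1.782 × 10^6 ft³.
Runoff depth d = V / A = 1.336 in.
C = d / P = 1.336 / 2.49 = 0.54.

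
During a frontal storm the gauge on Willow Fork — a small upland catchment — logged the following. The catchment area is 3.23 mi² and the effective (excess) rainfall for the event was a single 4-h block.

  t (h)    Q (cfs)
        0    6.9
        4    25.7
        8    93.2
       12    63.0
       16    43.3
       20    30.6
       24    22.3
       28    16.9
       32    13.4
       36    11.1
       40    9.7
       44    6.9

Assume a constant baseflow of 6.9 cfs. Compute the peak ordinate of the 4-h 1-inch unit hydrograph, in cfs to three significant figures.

U_p ≈ 173 cfs

Direct runoff: 0.0, 18.8, 86.3, 56.1, 36.4, 23.7, 15.4, 10.0, 6.5, 4.2, 2.8, 0.0 cfs; ΣQ_DR = 260.2 cfs, peak = 86.3 cfs.
Runoff depth d = ΣQ_DR·Δt / A = 260.2 × 14400 / (3.23 mi²) = 0.4993 in.
The 1-inch UH is the DRH scaled by (1 in)/d, so U_p = 86.3 × 1/0.4993 = 173 cfs.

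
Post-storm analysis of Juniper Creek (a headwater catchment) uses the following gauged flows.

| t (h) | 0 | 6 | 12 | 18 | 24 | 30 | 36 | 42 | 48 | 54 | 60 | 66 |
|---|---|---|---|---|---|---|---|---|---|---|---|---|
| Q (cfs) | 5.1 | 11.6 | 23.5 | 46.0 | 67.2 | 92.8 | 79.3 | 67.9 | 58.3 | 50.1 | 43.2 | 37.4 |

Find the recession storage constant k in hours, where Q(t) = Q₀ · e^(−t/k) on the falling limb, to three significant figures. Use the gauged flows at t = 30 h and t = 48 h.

On the falling limb, Q drops from 92.8 to 58.3 cfs between t = 30 h and t = 48 h (Δt = 18 h).
k = −Δt / ln(Q₂/Q₁) = −18 / ln(58.3/92.8) = 38.7 h.

k ≈ 38.7 h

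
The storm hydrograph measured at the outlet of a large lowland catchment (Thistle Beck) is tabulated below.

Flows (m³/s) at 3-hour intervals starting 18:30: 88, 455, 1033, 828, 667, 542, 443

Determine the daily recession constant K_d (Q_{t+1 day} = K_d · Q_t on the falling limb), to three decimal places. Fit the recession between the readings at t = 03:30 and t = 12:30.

Between t = 03:30 and t = 12:30 the flow falls from 828 to 443 m³/s over 3×3 h = 9 h.
Per-interval ratio K = (443/828)^(1/3) = 0.8118; K_d = K^(24/3) = 0.189.

K_d ≈ 0.189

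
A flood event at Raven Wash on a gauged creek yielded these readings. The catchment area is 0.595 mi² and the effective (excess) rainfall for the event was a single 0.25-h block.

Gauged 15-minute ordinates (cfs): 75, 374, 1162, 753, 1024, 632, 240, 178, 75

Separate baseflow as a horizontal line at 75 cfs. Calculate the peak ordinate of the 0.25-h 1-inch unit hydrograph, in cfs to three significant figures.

Direct runoff: 0.0, 299.0, 1087.0, 678.0, 949.0, 557.0, 165.0, 103.0, 0.0 cfs; ΣQ_DR = 3838 cfs, peak = 1087.0 cfs.
Runoff depth d = ΣQ_DR·Δt / A = 3838 × 900 / (0.595 mi²) = 2.499 in.
The 1-inch UH is the DRH scaled by (1 in)/d, so U_p = 1087.0 × 1/2.499 = 435 cfs.

U_p ≈ 435 cfs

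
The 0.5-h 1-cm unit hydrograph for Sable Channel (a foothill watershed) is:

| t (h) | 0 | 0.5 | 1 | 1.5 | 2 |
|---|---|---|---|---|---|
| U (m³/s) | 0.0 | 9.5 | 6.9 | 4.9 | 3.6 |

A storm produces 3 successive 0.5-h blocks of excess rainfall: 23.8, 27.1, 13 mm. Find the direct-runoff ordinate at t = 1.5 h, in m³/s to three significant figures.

By discrete convolution, Q_j = Σ (P_i / 10 mm) · U_{j−i}.
At t = 1.5 h (j=3): Q = (23.8/10)·4.9 + (27.1/10)·6.9 + (13/10)·9.5 = 42.7 m³/s.

Q ≈ 42.7 m³/s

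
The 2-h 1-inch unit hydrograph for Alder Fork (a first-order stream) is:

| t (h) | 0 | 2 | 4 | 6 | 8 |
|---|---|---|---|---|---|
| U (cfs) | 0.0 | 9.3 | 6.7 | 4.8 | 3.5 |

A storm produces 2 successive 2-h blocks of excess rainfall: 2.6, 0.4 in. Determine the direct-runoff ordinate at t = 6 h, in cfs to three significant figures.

Q ≈ 15.2 cfs

By discrete convolution, Q_j = Σ (P_i / 1 in) · U_{j−i}.
At t = 6 h (j=3): Q = (2.6/1)·4.8 + (0.4/1)·6.7 = 15.2 cfs.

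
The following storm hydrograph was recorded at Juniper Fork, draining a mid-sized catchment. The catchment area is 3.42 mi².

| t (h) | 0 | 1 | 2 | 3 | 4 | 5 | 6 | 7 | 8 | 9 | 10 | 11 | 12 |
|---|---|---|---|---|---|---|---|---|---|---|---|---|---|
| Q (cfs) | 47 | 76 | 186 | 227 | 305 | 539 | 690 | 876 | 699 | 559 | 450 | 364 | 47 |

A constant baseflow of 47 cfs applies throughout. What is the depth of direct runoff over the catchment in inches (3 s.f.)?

d ≈ 2.02 in

Direct runoff: 0.0, 29.0, 139.0, 180.0, 258.0, 492.0, 643.0, 829.0, 652.0, 512.0, 403.0, 317.0, 0.0 cfs; ΣQ_DR = 4454 cfs.
V = ΣQ_DR · Δt = 4454 × 3600 s = 1.603 × 10^7 ft³.
Over A = 3.42 mi², depth = V / A = 2.02 in.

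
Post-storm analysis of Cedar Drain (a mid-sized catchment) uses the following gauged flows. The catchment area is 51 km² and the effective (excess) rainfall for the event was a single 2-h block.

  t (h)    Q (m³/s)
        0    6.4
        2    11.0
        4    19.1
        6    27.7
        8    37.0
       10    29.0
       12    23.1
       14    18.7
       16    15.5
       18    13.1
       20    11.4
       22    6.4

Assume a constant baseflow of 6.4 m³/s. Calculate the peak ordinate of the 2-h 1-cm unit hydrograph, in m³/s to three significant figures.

U_p ≈ 15.3 m³/s

Direct runoff: 0.0, 4.6, 12.7, 21.3, 30.6, 22.6, 16.7, 12.3, 9.1, 6.7, 5.0, 0.0 m³/s; ΣQ_DR = 141.6 m³/s, peak = 30.6 m³/s.
Runoff depth d = ΣQ_DR·Δt / A = 141.6 × 7200 / (51 km²) = 19.99 mm.
The 1-cm UH is the DRH scaled by (10 mm)/d, so U_p = 30.6 × 10/19.99 = 15.3 m³/s.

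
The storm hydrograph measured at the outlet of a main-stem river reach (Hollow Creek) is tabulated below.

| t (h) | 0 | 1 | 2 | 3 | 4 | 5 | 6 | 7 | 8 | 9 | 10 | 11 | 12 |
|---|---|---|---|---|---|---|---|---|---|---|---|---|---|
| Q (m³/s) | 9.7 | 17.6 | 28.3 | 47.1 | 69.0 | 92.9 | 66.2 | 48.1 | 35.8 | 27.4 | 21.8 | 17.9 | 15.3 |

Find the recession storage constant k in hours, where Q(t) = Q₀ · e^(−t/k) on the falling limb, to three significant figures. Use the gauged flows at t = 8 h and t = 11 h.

k ≈ 4.33 h

On the falling limb, Q drops from 35.8 to 17.9 m³/s between t = 8 h and t = 11 h (Δt = 3 h).
k = −Δt / ln(Q₂/Q₁) = −3 / ln(17.9/35.8) = 4.33 h.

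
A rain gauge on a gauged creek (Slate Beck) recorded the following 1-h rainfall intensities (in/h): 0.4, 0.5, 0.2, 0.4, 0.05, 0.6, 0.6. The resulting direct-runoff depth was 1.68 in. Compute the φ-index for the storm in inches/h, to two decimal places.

Only the 6 blocks with intensity above φ contribute runoff: 0.4, 0.5, 0.2, 0.4, 0.6, 0.6 in/h.
Σ(I−φ)·Δt = d  ⇒  (0.4+0.5+0.2+0.4+0.6+0.6 − 6φ)·1 = 1.68
φ = (2.700 − 1.68/1) / 6 = 0.17 in/h.

φ ≈ 0.17 in/h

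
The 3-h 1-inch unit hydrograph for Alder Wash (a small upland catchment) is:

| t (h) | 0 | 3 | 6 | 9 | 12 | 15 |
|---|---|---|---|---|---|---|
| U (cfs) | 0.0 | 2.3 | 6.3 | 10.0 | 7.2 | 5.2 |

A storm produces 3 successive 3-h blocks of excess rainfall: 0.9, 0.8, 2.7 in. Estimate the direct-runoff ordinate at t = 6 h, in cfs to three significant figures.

Q ≈ 7.51 cfs

By discrete convolution, Q_j = Σ (P_i / 1 in) · U_{j−i}.
At t = 6 h (j=2): Q = (0.9/1)·6.3 + (0.8/1)·2.3 + (2.7/1)·0.0 = 7.51 cfs.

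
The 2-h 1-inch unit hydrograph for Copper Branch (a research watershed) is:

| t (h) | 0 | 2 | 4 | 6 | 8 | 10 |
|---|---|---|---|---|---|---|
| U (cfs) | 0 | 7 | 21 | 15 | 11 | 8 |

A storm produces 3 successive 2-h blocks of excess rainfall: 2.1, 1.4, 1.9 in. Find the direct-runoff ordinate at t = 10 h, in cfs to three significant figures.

Q ≈ 60.7 cfs

By discrete convolution, Q_j = Σ (P_i / 1 in) · U_{j−i}.
At t = 10 h (j=5): Q = (2.1/1)·8 + (1.4/1)·11 + (1.9/1)·15 = 60.7 cfs.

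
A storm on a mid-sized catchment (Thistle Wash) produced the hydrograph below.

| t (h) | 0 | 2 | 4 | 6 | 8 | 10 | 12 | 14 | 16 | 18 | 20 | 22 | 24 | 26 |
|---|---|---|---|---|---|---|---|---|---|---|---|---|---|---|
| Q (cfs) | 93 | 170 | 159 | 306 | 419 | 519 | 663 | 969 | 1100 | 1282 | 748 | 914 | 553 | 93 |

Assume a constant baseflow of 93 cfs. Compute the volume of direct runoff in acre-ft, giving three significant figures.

Direct-runoff ordinates (Q − Q_b): 0.0, 77.0, 66.0, 213.0, 326.0, 426.0, 570.0, 876.0, 1007.0, 1189.0, 655.0, 821.0, 460.0, 0.0 cfs.
ΣQ_DR = 6686 cfs.
With Δt = 2 h = 7200 s, V = ΣQ_DR · Δt = 6686 × 7200 = 4.81 × 10^7 ft³ = 1110 acre-ft.

V ≈ 1110 acre-ft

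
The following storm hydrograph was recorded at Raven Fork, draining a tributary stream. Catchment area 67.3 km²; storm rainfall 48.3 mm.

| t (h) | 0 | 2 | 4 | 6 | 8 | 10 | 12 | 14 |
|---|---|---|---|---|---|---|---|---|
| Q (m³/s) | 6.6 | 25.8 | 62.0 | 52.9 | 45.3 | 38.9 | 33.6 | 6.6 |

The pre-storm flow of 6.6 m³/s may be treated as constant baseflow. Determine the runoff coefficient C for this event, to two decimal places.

ΣQ_DR = 218.9 m³/s; V = ΣQ_DR·Δt = 1.576 × 10^6 m³.
Runoff depth d = V / A = 23.42 mm.
C = d / P = 23.42 / 48.3 = 0.48.

C ≈ 0.48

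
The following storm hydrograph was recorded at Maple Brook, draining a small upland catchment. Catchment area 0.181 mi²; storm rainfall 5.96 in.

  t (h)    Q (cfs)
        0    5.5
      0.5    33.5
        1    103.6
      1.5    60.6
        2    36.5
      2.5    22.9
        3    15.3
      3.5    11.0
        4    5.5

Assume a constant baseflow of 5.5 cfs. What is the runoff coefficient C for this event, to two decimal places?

C ≈ 0.18

ΣQ_DR = 244.9 cfs; V = ΣQ_DR·Δt = 4.408 × 10^5 ft³.
Runoff depth d = V / A = 1.048 in.
C = d / P = 1.048 / 5.96 = 0.18.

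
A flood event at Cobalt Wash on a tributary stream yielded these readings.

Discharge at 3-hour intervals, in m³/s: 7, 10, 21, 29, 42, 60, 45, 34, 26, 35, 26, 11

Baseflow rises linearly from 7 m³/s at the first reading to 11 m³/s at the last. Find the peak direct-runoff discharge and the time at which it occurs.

Q_p = 51.18 m³/s at t = 15 h

Subtracting baseflow gives direct-runoff ordinates: 0.00, 2.64, 13.27, 20.91, 33.55, 51.18, 35.82, 24.45, 16.09, 24.73, 15.36, 0.00 m³/s.
The maximum is 51.18 m³/s, occurring at the reading for t = 15 h.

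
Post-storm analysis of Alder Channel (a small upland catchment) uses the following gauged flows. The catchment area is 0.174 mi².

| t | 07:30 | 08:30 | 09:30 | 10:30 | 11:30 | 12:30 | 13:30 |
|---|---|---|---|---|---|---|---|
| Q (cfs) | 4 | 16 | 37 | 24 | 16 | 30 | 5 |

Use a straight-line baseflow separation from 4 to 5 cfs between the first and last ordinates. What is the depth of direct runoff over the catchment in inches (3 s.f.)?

d ≈ 0.895 in

Direct runoff: 0.00, 11.83, 32.67, 19.50, 11.33, 25.17, 0.00 cfs; ΣQ_DR = 100.5 cfs.
V = ΣQ_DR · Δt = 100.5 × 3600 s = 3.618 × 10^5 ft³.
Over A = 0.174 mi², depth = V / A = 0.895 in.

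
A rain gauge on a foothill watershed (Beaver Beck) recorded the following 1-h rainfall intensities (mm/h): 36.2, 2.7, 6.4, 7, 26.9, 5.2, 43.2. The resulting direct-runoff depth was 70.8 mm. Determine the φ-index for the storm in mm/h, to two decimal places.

Only the 3 blocks with intensity above φ contribute runoff: 36.2, 26.9, 43.2 mm/h.
Σ(I−φ)·Δt = d  ⇒  (36.2+26.9+43.2 − 3φ)·1 = 70.8
φ = (106.3 − 70.8/1) / 3 = 11.83 mm/h.

φ ≈ 11.83 mm/h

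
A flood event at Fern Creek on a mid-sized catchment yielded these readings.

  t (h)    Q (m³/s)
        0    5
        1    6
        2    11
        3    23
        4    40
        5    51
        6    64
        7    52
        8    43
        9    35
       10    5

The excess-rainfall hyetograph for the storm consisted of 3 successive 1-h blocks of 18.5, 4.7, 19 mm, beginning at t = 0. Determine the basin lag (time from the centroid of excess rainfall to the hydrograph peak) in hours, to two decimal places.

Centroid of excess rainfall: t_c = Σ P_i·t̄_i / ΣP_i = 1.5118 h (block centres at 0.5, 1.5, 2.5 h).
Hydrograph peak occurs at t = 6 h, so basin lag t_L = 6 − 1.5118 = 4.49 h.

t_L ≈ 4.49 h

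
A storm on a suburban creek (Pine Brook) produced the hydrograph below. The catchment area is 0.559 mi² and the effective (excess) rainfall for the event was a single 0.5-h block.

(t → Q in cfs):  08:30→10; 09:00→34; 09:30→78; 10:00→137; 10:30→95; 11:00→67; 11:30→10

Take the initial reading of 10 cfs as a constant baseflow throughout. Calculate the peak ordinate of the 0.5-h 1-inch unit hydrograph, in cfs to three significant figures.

U_p ≈ 254 cfs

Direct runoff: 0.0, 24.0, 68.0, 127.0, 85.0, 57.0, 0.0 cfs; ΣQ_DR = 361.0 cfs, peak = 127.0 cfs.
Runoff depth d = ΣQ_DR·Δt / A = 361.0 × 1800 / (0.559 mi²) = 0.5004 in.
The 1-inch UH is the DRH scaled by (1 in)/d, so U_p = 127.0 × 1/0.5004 = 254 cfs.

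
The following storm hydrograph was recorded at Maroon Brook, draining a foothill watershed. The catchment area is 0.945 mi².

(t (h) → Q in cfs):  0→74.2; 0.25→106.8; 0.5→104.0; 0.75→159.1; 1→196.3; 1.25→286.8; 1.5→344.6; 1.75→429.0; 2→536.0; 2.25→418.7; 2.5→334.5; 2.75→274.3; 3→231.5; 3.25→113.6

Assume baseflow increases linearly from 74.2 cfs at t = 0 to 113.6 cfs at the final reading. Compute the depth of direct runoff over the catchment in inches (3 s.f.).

d ≈ 0.941 in

Direct runoff: 0.00, 29.57, 23.74, 75.81, 109.98, 197.45, 252.22, 333.58, 437.55, 317.22, 229.99, 166.76, 120.93, 0.00 cfs; ΣQ_DR = 2295 cfs.
V = ΣQ_DR · Δt = 2295 × 900 s = 2.065 × 10^6 ft³.
Over A = 0.945 mi², depth = V / A = 0.941 in.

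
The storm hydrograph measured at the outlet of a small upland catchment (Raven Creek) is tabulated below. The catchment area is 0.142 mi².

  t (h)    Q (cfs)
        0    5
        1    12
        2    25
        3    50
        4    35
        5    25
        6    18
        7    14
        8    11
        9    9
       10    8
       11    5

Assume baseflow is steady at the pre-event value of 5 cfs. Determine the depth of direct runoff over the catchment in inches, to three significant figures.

Direct runoff: 0.0, 7.0, 20.0, 45.0, 30.0, 20.0, 13.0, 9.0, 6.0, 4.0, 3.0, 0.0 cfs; ΣQ_DR = 157.0 cfs.
V = ΣQ_DR · Δt = 157.0 × 3600 s = 5.652 × 10^5 ft³.
Over A = 0.142 mi², depth = V / A = 1.71 in.

d ≈ 1.71 in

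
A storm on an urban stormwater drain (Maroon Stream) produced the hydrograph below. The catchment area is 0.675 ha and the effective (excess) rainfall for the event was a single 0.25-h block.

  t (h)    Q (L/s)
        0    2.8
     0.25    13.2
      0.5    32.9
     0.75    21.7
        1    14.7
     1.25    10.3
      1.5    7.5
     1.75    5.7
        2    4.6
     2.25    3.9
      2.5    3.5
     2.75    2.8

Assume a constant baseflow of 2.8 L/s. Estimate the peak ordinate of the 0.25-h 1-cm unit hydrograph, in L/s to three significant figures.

U_p ≈ 25.1 L/s

Direct runoff: 0.0, 10.4, 30.1, 18.9, 11.9, 7.5, 4.7, 2.9, 1.8, 1.1, 0.7, 0.0 L/s; ΣQ_DR = 90.00 L/s, peak = 30.1 L/s.
Runoff depth d = ΣQ_DR·Δt / A = 90.00 × 900 / (0.675 ha) = 12.00 mm.
The 1-cm UH is the DRH scaled by (10 mm)/d, so U_p = 30.1 × 10/12.00 = 25.1 L/s.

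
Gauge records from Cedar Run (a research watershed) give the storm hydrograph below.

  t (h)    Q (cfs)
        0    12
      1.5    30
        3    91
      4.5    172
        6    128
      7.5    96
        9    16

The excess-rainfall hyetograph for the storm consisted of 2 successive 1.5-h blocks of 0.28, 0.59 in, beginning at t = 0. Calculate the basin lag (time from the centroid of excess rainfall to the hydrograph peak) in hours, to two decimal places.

Centroid of excess rainfall: t_c = Σ P_i·t̄_i / ΣP_i = 1.7672 h (block centres at 0.75, 2.25 h).
Hydrograph peak occurs at t = 4.5 h, so basin lag t_L = 4.5 − 1.7672 = 2.73 h.

t_L ≈ 2.73 h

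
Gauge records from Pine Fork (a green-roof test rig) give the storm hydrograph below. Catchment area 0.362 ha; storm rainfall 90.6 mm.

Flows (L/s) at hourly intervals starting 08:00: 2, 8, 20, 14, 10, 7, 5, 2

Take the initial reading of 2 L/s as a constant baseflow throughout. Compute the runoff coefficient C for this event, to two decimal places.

C ≈ 0.57

ΣQ_DR = 52.00 L/s; V = ΣQ_DR·Δt = 1.872 × 10^5 L.
Runoff depth d = V / A = 51.71 mm.
C = d / P = 51.71 / 90.6 = 0.57.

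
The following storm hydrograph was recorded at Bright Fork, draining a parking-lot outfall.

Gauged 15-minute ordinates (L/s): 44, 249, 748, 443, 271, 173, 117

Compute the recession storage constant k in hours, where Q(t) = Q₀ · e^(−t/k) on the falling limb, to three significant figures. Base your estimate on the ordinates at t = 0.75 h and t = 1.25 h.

On the falling limb, Q drops from 443 to 173 L/s between t = 0.75 h and t = 1.25 h (Δt = 0.5 h).
k = −Δt / ln(Q₂/Q₁) = −0.5 / ln(173/443) = 0.532 h.

k ≈ 0.532 h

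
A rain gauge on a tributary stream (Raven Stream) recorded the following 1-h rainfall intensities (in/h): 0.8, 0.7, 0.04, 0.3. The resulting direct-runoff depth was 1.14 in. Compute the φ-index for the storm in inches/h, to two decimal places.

φ ≈ 0.22 in/h

Only the 3 blocks with intensity above φ contribute runoff: 0.8, 0.7, 0.3 in/h.
Σ(I−φ)·Δt = d  ⇒  (0.8+0.7+0.3 − 3φ)·1 = 1.14
φ = (1.800 − 1.14/1) / 3 = 0.22 in/h.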